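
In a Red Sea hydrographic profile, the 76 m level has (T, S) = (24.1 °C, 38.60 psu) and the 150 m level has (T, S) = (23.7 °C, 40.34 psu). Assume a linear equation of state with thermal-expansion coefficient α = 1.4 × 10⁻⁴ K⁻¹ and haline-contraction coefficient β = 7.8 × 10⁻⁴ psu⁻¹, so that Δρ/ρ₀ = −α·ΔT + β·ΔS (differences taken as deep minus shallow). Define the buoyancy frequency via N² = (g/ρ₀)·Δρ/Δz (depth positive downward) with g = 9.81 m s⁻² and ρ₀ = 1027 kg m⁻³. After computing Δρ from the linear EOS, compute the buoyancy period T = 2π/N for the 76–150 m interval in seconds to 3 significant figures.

ΔT = -0.4 K, ΔS = +1.74 psu (deep − shallow).
Δρ/ρ₀ = −αΔT + βΔS = 5.60 × 10⁻⁵ + 1.3572 × 10⁻³ = 1.4132 × 10⁻³, so Δρ ≈ 1.451 kg m⁻³.
N² = (g/ρ₀)·Δρ/Δz = g·(Δρ/ρ₀)/Δz = 9.81 × 1.4132 × 10⁻³ / 74 = 1.8734 × 10⁻⁴ s⁻².
N = √(1.8734 × 10⁻⁴) = 0.013687 rad s⁻¹ → T = 2π/N = 459.06 s ≈ 459 s.

459 s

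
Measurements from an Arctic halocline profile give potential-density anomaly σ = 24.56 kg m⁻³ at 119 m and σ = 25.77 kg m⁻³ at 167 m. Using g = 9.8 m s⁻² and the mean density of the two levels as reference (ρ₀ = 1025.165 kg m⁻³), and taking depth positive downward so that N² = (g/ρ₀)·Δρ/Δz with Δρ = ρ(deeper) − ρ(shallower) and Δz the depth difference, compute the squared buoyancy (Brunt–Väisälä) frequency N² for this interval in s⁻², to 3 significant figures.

Δρ = 1025.77 − 1024.56 = 1.21 kg m⁻³ over Δz = 167 − 119 = 48 m.
N² = (9.8/1025.165) × (1.21/48) = 2.4098 × 10⁻⁴ s⁻² ≈ 2.41 × 10⁻⁴ s⁻².
N² > 0, so the interval is statically stable.

2.41 × 10⁻⁴ s⁻²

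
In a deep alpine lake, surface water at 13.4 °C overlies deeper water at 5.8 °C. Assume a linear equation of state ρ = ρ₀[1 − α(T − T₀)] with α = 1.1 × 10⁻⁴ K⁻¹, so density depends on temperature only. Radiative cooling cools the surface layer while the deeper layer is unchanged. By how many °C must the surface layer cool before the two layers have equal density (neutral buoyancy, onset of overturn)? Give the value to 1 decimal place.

With temperature the only control, equal density requires T_surf′ = T_deep.
T_surf′ = 5.8 °C.
Cooling required: 13.4 − 5.8 = 7.6 °C.

7.6 °C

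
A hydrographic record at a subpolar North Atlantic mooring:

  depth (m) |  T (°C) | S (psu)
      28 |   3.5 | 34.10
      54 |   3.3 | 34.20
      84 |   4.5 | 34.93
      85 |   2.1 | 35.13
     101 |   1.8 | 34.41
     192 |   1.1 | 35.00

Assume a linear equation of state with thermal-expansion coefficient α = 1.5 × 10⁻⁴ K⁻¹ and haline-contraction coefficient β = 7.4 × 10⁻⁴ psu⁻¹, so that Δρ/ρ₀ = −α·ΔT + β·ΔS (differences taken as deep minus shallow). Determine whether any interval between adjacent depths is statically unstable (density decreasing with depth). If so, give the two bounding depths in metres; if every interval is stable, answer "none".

Evaluate Δρ/ρ₀ = −αΔT + βΔS across each adjacent pair:
  28–54 m: −αΔT+βΔS = −(1.5 × 10⁻⁴)(-0.2)+(7.4 × 10⁻⁴)(+0.10) = 1.0 × 10⁻⁴ → stable
  54–84 m: −αΔT+βΔS = −(1.5 × 10⁻⁴)(+1.2)+(7.4 × 10⁻⁴)(+0.73) = 3.6 × 10⁻⁴ → stable
  84–85 m: −αΔT+βΔS = −(1.5 × 10⁻⁴)(-2.4)+(7.4 × 10⁻⁴)(+0.20) = 5.1 × 10⁻⁴ → stable
  85–101 m: −αΔT+βΔS = −(1.5 × 10⁻⁴)(-0.3)+(7.4 × 10⁻⁴)(-0.72) = -4.9 × 10⁻⁴ → UNSTABLE
  101–192 m: −αΔT+βΔS = −(1.5 × 10⁻⁴)(-0.7)+(7.4 × 10⁻⁴)(+0.59) = 5.4 × 10⁻⁴ → stable
The 85–101 m interval has Δρ < 0: lighter water underlies denser water.

85–101 m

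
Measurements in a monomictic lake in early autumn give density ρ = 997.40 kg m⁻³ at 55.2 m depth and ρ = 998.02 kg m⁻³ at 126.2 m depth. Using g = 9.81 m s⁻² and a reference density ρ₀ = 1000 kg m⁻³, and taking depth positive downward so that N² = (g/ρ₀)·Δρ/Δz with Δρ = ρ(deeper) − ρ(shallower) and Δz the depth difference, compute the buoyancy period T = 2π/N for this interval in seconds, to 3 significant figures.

679 s

Δρ = 998.02 − 997.40 = 0.62 kg m⁻³ over Δz = 126.2 − 55.2 = 71 m.
N² = (9.81/1000) × (0.62/71) = 8.5665 × 10⁻⁵ s⁻².
N = √(8.5665 × 10⁻⁵) = 9.2555 × 10⁻³ rad s⁻¹, so T = 2π/N = 678.86 s ≈ 679 s.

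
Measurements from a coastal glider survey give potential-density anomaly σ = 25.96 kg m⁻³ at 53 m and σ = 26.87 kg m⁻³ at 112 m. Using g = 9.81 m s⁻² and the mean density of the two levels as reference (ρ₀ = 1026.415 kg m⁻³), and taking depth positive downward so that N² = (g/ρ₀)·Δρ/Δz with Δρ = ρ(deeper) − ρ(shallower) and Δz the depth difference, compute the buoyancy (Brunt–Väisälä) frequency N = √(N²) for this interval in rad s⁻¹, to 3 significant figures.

Δρ = 1026.87 − 1025.96 = 0.91 kg m⁻³ over Δz = 112 − 53 = 59 m.
N² = (9.81/1026.415) × (0.91/59) = 1.4741 × 10⁻⁴ s⁻².
N = √(1.4741 × 10⁻⁴) = 0.012141 rad s⁻¹ ≈ 0.0121 rad s⁻¹.
A positive N² confirms static stability across the interval.

0.0121 rad s⁻¹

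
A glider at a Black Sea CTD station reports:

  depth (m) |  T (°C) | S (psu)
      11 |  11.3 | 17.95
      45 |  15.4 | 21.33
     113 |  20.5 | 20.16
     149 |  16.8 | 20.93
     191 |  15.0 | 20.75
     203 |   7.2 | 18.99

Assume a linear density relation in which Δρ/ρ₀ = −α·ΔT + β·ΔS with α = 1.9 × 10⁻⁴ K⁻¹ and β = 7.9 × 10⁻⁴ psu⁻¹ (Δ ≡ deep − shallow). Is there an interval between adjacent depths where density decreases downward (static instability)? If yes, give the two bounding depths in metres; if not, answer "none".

45–113 m

Evaluate Δρ/ρ₀ = −αΔT + βΔS across each adjacent pair:
  11–45 m: −αΔT+βΔS = −(1.9 × 10⁻⁴)(+4.1)+(7.9 × 10⁻⁴)(+3.38) = 1.9 × 10⁻³ → stable
  45–113 m: −αΔT+βΔS = −(1.9 × 10⁻⁴)(+5.1)+(7.9 × 10⁻⁴)(-1.17) = -1.9 × 10⁻³ → UNSTABLE
  113–149 m: −αΔT+βΔS = −(1.9 × 10⁻⁴)(-3.7)+(7.9 × 10⁻⁴)(+0.77) = 1.3 × 10⁻³ → stable
  149–191 m: −αΔT+βΔS = −(1.9 × 10⁻⁴)(-1.8)+(7.9 × 10⁻⁴)(-0.18) = 2.0 × 10⁻⁴ → stable
  191–203 m: −αΔT+βΔS = −(1.9 × 10⁻⁴)(-7.8)+(7.9 × 10⁻⁴)(-1.76) = 9.2 × 10⁻⁵ → stable
The 45–113 m interval has Δρ < 0: lighter water underlies denser water.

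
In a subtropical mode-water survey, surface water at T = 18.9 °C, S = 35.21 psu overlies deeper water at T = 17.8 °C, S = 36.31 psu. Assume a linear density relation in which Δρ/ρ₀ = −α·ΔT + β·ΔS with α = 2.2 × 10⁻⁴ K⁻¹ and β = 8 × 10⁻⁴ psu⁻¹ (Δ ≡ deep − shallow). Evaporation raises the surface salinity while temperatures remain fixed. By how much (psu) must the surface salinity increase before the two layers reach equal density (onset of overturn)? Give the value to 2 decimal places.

1.40 psu

Neutral buoyancy requires −α(T_deep − T_surf) + β(S_deep − S_surf′) = 0.
S_surf′ = S_deep − (α/β)·ΔT = 36.31 − (2.2 × 10⁻⁴/8 × 10⁻⁴)·(-1.1) = 36.6125 psu.
Increase required: 36.6125 − 35.21 = 1.4025 psu.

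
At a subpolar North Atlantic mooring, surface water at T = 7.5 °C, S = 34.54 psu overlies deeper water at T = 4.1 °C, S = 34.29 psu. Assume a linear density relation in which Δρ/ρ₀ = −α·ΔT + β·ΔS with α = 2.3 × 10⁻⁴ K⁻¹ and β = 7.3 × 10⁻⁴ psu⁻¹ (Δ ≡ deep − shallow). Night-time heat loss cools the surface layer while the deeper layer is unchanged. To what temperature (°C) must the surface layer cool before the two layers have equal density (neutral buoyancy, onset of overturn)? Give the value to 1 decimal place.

Neutral buoyancy requires Δρ = 0, i.e. −α(T_deep − T_surf′) + β(S_deep − S_surf) = 0.
T_surf′ = T_deep − (β/α)·ΔS = 4.1 − (7.3 × 10⁻⁴/2.3 × 10⁻⁴)·(-0.25) = 4.893 °C.
Cooling required: 7.5 − (4.893) = 2.607 °C.

4.9 °C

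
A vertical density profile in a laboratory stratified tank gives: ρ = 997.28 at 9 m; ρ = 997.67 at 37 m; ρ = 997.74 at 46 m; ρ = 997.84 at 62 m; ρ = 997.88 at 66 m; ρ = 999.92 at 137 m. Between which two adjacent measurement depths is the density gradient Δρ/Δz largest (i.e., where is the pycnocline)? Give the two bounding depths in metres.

Compute the density gradient over each adjacent pair:
  9–37 m: Δρ/Δz = 0.39/28 = 0.014 kg m⁻⁴
  37–46 m: Δρ/Δz = 0.07/9 = 7.8 × 10⁻³ kg m⁻⁴
  46–62 m: Δρ/Δz = 0.10/16 = 6.3 × 10⁻³ kg m⁻⁴
  62–66 m: Δρ/Δz = 0.04/4 = 0.010 kg m⁻⁴
  66–137 m: Δρ/Δz = 2.04/71 = 0.029 kg m⁻⁴
The largest gradient is in the 66–137 m interval — the pycnocline.

66–137 m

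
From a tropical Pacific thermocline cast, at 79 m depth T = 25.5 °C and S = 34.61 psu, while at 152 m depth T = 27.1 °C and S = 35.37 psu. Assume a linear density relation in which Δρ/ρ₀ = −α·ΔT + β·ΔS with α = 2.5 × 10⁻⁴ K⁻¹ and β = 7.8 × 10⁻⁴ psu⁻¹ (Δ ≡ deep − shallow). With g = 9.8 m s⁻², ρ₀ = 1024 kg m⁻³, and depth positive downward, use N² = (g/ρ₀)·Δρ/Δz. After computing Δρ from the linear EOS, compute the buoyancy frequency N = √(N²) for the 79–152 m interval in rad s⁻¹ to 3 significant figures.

ΔT = +1.6 K, ΔS = +0.76 psu (deep − shallow).
Δρ/ρ₀ = −αΔT + βΔS = -4.00 × 10⁻⁴ + 5.928 × 10⁻⁴ = 1.928 × 10⁻⁴, so Δρ ≈ 0.1974 kg m⁻³.
N² = (g/ρ₀)·Δρ/Δz = g·(Δρ/ρ₀)/Δz = 9.8 × 1.928 × 10⁻⁴ / 73 = 2.5883 × 10⁻⁵ s⁻².
N = √(2.5883 × 10⁻⁵) = 5.0875 × 10⁻³ rad s⁻¹ ≈ 5.09 × 10⁻³ rad s⁻¹.

5.09 × 10⁻³ rad s⁻¹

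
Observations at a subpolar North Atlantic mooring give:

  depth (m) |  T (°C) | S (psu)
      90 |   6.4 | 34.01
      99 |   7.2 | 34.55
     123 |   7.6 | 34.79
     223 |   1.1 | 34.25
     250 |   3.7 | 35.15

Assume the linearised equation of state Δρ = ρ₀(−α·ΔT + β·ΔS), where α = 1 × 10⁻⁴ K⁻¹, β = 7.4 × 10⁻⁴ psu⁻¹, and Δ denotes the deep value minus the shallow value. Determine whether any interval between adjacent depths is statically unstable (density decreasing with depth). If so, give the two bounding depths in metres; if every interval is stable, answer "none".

none

Evaluate Δρ/ρ₀ = −αΔT + βΔS across each adjacent pair:
  90–99 m: −αΔT+βΔS = −(1 × 10⁻⁴)(+0.8)+(7.4 × 10⁻⁴)(+0.54) = 3.2 × 10⁻⁴ → stable
  99–123 m: −αΔT+βΔS = −(1 × 10⁻⁴)(+0.4)+(7.4 × 10⁻⁴)(+0.24) = 1.4 × 10⁻⁴ → stable
  123–223 m: −αΔT+βΔS = −(1 × 10⁻⁴)(-6.5)+(7.4 × 10⁻⁴)(-0.54) = 2.5 × 10⁻⁴ → stable
  223–250 m: −αΔT+βΔS = −(1 × 10⁻⁴)(+2.6)+(7.4 × 10⁻⁴)(+0.90) = 4.1 × 10⁻⁴ → stable
Every interval has Δρ > 0: the column is stably stratified throughout.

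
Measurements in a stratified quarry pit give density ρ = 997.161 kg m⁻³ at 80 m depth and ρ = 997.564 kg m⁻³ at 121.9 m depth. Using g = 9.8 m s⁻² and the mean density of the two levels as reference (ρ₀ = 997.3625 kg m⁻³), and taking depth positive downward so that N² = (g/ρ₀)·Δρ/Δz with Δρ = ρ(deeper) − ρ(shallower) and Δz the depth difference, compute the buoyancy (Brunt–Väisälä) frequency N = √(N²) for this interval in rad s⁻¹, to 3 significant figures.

9.72 × 10⁻³ rad s⁻¹

Δρ = 997.564 − 997.161 = 0.403 kg m⁻³ over Δz = 121.9 − 80 = 41.9 m.
N² = (9.8/997.3625) × (0.403/41.9) = 9.4507 × 10⁻⁵ s⁻².
N = √(9.4507 × 10⁻⁵) = 9.7215 × 10⁻³ rad s⁻¹ ≈ 9.72 × 10⁻³ rad s⁻¹.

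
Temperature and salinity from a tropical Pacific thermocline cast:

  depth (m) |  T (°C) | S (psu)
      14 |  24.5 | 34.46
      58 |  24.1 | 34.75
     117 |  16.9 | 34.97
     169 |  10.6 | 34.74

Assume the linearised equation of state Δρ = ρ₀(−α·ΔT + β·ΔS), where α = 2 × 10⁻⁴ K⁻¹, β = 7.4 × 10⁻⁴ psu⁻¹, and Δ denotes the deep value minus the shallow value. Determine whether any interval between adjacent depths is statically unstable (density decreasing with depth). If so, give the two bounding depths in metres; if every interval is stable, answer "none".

Evaluate Δρ/ρ₀ = −αΔT + βΔS across each adjacent pair:
  14–58 m: −αΔT+βΔS = −(2 × 10⁻⁴)(-0.4)+(7.4 × 10⁻⁴)(+0.29) = 2.9 × 10⁻⁴ → stable
  58–117 m: −αΔT+βΔS = −(2 × 10⁻⁴)(-7.2)+(7.4 × 10⁻⁴)(+0.22) = 1.6 × 10⁻³ → stable
  117–169 m: −αΔT+βΔS = −(2 × 10⁻⁴)(-6.3)+(7.4 × 10⁻⁴)(-0.23) = 1.1 × 10⁻³ → stable
Every interval has Δρ > 0: the column is stably stratified throughout.

none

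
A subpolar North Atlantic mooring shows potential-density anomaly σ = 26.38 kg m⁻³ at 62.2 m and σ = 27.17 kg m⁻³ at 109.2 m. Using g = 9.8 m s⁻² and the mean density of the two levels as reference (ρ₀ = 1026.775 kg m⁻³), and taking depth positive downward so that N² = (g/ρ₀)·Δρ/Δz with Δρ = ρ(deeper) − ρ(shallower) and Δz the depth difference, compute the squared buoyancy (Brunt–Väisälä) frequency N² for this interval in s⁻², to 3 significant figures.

1.60 × 10⁻⁴ s⁻²

Δρ = 1027.17 − 1026.38 = 0.79 kg m⁻³ over Δz = 109.2 − 62.2 = 47 m.
N² = (9.8/1026.775) × (0.79/47) = 1.6043 × 10⁻⁴ s⁻² ≈ 1.60 × 10⁻⁴ s⁻².
N² > 0, so the interval is statically stable.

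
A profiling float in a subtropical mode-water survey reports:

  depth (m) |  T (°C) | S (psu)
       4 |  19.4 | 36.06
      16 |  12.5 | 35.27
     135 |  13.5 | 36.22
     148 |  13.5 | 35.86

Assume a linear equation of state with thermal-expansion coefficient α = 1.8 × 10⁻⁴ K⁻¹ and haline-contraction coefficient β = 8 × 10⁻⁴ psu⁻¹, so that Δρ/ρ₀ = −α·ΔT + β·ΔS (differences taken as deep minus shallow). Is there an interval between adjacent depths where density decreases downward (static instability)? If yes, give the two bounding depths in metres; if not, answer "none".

135–148 m

Evaluate Δρ/ρ₀ = −αΔT + βΔS across each adjacent pair:
  4–16 m: −αΔT+βΔS = −(1.8 × 10⁻⁴)(-6.9)+(8 × 10⁻⁴)(-0.79) = 6.1 × 10⁻⁴ → stable
  16–135 m: −αΔT+βΔS = −(1.8 × 10⁻⁴)(+1.0)+(8 × 10⁻⁴)(+0.95) = 5.8 × 10⁻⁴ → stable
  135–148 m: −αΔT+βΔS = −(1.8 × 10⁻⁴)(+0.0)+(8 × 10⁻⁴)(-0.36) = -2.9 × 10⁻⁴ → UNSTABLE
The 135–148 m interval has Δρ < 0: lighter water underlies denser water.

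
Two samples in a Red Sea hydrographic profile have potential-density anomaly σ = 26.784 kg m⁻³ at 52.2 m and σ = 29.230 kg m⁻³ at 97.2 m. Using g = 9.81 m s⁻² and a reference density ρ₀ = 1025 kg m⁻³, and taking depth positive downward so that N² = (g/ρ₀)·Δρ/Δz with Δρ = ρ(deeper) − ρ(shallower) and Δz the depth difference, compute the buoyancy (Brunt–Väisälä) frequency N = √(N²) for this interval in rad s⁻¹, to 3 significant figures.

Δρ = 1029.230 − 1026.784 = 2.446 kg m⁻³ over Δz = 97.2 − 52.2 = 45 m.
N² = (9.81/1025) × (2.446/45) = 5.2022 × 10⁻⁴ s⁻².
N = √(5.2022 × 10⁻⁴) = 0.022808 rad s⁻¹ ≈ 0.0228 rad s⁻¹.
Since Δρ > 0 the layer is stably stratified.

0.0228 rad s⁻¹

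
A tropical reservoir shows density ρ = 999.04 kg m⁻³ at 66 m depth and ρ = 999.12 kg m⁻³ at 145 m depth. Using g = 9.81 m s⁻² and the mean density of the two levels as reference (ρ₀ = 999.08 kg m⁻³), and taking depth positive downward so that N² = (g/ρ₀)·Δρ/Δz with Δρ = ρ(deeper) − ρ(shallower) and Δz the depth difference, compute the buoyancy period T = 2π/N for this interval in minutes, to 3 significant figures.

33.2 min

Δρ = 999.12 − 999.04 = 0.08 kg m⁻³ over Δz = 145 − 66 = 79 m.
N² = (9.81/999.08) × (0.08/79) = 9.9433 × 10⁻⁶ s⁻².
N = √(9.9433 × 10⁻⁶) = 3.1533 × 10⁻³ rad s⁻¹, so T = 2π/N = 1.9926 × 10³ s = 33.210 min ≈ 33.2 min.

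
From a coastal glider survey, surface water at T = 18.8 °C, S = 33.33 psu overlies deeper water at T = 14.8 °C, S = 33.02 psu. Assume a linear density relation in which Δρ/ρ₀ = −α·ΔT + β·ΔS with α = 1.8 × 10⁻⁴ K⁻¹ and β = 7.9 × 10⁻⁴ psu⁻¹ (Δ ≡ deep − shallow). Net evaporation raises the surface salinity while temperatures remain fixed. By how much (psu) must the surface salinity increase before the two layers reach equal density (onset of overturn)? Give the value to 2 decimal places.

Neutral buoyancy requires −α(T_deep − T_surf) + β(S_deep − S_surf′) = 0.
S_surf′ = S_deep − (α/β)·ΔT = 33.02 − (1.8 × 10⁻⁴/7.9 × 10⁻⁴)·(-4.0) = 33.9314 psu.
Increase required: 33.9314 − 33.33 = 0.6014 psu.

0.60 psu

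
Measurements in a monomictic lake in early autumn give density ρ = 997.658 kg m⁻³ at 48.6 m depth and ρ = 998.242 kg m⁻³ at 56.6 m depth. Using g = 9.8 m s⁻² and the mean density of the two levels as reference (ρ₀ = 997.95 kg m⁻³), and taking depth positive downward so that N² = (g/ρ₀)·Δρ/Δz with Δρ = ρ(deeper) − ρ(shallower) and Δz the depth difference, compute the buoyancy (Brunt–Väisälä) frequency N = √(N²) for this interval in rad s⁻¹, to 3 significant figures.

0.0268 rad s⁻¹

Δρ = 998.242 − 997.658 = 0.584 kg m⁻³ over Δz = 56.6 − 48.6 = 8 m.
N² = (9.8/997.95) × (0.584/8) = 7.1687 × 10⁻⁴ s⁻².
N = √(7.1687 × 10⁻⁴) = 0.026774 rad s⁻¹ ≈ 0.0268 rad s⁻¹.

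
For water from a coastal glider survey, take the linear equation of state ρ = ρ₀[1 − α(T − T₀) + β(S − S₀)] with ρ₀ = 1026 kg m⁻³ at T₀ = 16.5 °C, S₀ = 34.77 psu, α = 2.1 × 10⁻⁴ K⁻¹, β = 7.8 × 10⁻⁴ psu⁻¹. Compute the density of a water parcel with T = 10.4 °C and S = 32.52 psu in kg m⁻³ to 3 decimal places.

T − T₀ = -6.1 K, S − S₀ = -2.25 psu.
Bracket = 1 − α·(-6.1) + β·(-2.25) = 1 + (-4.74 × 10⁻⁴) = 0.9995260.
ρ = 1026 × 0.9995260 = 1025.514 kg m⁻³.

1025.514 kg m⁻³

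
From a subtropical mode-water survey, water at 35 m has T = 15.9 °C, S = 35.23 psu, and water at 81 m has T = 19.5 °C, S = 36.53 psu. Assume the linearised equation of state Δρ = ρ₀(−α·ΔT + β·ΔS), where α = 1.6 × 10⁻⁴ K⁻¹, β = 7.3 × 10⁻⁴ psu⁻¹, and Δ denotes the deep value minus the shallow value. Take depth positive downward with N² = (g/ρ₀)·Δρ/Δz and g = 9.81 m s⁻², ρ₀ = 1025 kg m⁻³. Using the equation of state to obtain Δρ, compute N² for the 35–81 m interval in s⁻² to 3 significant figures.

ΔT = +3.6 K, ΔS = +1.30 psu (deep − shallow).
Δρ/ρ₀ = −αΔT + βΔS = -5.76 × 10⁻⁴ + 9.49 × 10⁻⁴ = 3.73 × 10⁻⁴, so Δρ ≈ 0.3823 kg m⁻³.
N² = (g/ρ₀)·Δρ/Δz = g·(Δρ/ρ₀)/Δz = 9.81 × 3.73 × 10⁻⁴ / 46 = 7.9546 × 10⁻⁵ s⁻² ≈ 7.95 × 10⁻⁵ s⁻².

7.95 × 10⁻⁵ s⁻²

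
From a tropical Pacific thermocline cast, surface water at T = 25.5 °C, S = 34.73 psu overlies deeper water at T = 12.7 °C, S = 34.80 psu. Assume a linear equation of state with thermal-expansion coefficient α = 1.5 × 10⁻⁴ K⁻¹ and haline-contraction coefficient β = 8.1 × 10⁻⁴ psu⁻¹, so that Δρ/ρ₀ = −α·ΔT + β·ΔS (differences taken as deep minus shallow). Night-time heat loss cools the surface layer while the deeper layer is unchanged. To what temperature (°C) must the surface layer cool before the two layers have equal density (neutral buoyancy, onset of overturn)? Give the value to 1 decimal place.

Neutral buoyancy requires Δρ = 0, i.e. −α(T_deep − T_surf′) + β(S_deep − S_surf) = 0.
T_surf′ = T_deep − (β/α)·ΔS = 12.7 − (8.1 × 10⁻⁴/1.5 × 10⁻⁴)·(+0.07) = 12.322 °C.
Cooling required: 25.5 − (12.322) = 13.178 °C.

12.3 °C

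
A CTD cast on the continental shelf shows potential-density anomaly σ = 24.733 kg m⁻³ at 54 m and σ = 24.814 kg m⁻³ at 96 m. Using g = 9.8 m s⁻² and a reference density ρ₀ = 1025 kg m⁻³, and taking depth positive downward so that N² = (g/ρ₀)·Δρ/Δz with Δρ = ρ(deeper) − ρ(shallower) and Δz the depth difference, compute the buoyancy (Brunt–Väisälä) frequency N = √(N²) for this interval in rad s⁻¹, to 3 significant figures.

4.29 × 10⁻³ rad s⁻¹

Δρ = 1024.814 − 1024.733 = 0.081 kg m⁻³ over Δz = 96 − 54 = 42 m.
N² = (9.8/1025) × (0.081/42) = 1.8439 × 10⁻⁵ s⁻².
N = √(1.8439 × 10⁻⁵) = 4.2941 × 10⁻³ rad s⁻¹ ≈ 4.29 × 10⁻³ rad s⁻¹.
Since Δρ > 0 the layer is stably stratified.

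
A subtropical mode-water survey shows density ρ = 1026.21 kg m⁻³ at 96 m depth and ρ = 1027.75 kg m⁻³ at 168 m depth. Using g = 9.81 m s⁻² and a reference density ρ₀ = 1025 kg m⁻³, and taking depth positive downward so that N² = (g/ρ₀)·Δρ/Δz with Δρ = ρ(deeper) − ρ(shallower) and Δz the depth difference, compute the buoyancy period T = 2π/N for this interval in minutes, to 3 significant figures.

7.32 min

Δρ = 1027.75 − 1026.21 = 1.54 kg m⁻³ over Δz = 168 − 96 = 72 m.
N² = (9.81/1025) × (1.54/72) = 2.0471 × 10⁻⁴ s⁻².
N = √(2.0471 × 10⁻⁴) = 0.014308 rad s⁻¹, so T = 2π/N = 439.14 s = 7.3190 min ≈ 7.32 min.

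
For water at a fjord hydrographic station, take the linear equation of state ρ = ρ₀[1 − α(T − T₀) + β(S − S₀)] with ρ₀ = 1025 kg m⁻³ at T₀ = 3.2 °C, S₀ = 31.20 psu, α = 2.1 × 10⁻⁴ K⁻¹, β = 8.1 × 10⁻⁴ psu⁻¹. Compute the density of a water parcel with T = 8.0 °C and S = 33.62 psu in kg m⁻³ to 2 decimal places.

1025.98 kg m⁻³

T − T₀ = +4.8 K, S − S₀ = +2.42 psu.
Bracket = 1 − α·(+4.8) + β·(+2.42) = 1 + (9.522 × 10⁻⁴) = 1.0009522.
ρ = 1025 × 1.0009522 = 1025.98 kg m⁻³.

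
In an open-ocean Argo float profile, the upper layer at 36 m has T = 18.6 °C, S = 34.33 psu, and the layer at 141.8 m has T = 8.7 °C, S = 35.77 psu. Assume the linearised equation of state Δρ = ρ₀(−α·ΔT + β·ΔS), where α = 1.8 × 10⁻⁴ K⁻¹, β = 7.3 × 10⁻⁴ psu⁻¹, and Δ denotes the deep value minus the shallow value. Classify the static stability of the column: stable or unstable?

ΔT = 8.7 − 18.6 = -9.9 K and ΔS = 35.77 − 34.33 = +1.44 psu (deep − shallow).
−αΔT = 1.782 × 10⁻³; βΔS = 1.0512 × 10⁻³; sum Δρ/ρ₀ = 2.8332 × 10⁻³.
Δρ/ρ₀ > 0, so Δρ > 0: deeper water is denser → statically stable.

stable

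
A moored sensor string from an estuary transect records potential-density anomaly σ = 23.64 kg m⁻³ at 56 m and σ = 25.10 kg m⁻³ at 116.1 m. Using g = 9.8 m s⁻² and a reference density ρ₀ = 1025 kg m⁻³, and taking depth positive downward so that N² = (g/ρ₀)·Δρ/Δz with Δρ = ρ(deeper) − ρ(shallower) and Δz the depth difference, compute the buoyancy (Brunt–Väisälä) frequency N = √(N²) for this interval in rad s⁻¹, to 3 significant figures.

Δρ = 1025.10 − 1023.64 = 1.46 kg m⁻³ over Δz = 116.1 − 56 = 60.1 m.
N² = (9.8/1025) × (1.46/60.1) = 2.3226 × 10⁻⁴ s⁻².
N = √(2.3226 × 10⁻⁴) = 0.015240 rad s⁻¹ ≈ 0.0152 rad s⁻¹.

0.0152 rad s⁻¹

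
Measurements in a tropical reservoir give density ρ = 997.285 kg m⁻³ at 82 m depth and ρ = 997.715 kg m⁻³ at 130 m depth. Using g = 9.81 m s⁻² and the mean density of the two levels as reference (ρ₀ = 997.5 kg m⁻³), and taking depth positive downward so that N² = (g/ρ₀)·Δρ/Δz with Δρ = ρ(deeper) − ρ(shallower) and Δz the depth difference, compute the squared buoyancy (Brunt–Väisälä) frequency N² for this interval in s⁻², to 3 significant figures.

8.81 × 10⁻⁵ s⁻²

Δρ = 997.715 − 997.285 = 0.430 kg m⁻³ over Δz = 130 − 82 = 48 m.
N² = (9.81/997.5) × (0.430/48) = 8.8102 × 10⁻⁵ s⁻² ≈ 8.81 × 10⁻⁵ s⁻².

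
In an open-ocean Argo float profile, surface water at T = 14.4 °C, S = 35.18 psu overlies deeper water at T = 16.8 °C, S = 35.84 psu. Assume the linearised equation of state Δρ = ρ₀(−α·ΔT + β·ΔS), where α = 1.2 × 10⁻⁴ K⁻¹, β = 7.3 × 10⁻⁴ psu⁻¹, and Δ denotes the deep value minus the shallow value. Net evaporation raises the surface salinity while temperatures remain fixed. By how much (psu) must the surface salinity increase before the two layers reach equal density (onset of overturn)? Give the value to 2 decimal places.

Neutral buoyancy requires −α(T_deep − T_surf) + β(S_deep − S_surf′) = 0.
S_surf′ = S_deep − (α/β)·ΔT = 35.84 − (1.2 × 10⁻⁴/7.3 × 10⁻⁴)·(+2.4) = 35.4455 psu.
Increase required: 35.4455 − 35.18 = 0.2655 psu.

0.27 psu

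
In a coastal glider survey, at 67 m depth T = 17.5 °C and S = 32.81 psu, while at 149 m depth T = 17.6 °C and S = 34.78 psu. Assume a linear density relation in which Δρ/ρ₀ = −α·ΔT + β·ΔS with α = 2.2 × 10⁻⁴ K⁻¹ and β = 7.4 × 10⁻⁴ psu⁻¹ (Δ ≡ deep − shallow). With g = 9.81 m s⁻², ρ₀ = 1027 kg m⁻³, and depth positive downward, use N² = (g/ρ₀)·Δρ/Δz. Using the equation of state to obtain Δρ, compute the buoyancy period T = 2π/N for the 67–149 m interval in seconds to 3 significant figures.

ΔT = +0.1 K, ΔS = +1.97 psu (deep − shallow).
Δρ/ρ₀ = −αΔT + βΔS = -2.20 × 10⁻⁵ + 1.4578 × 10⁻³ = 1.4358 × 10⁻³, so Δρ ≈ 1.475 kg m⁻³.
N² = (g/ρ₀)·Δρ/Δz = g·(Δρ/ρ₀)/Δz = 9.81 × 1.4358 × 10⁻³ / 82 = 1.7177 × 10⁻⁴ s⁻².
N = √(1.7177 × 10⁻⁴) = 0.013106 rad s⁻¹ → T = 2π/N = 479.41 s ≈ 479 s.

479 s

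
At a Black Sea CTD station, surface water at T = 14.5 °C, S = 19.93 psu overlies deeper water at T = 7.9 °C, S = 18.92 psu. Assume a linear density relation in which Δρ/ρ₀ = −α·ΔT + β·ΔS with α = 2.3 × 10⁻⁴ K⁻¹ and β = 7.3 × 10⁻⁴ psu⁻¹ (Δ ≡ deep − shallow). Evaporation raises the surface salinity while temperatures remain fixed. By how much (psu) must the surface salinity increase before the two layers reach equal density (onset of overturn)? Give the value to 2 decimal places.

Neutral buoyancy requires −α(T_deep − T_surf) + β(S_deep − S_surf′) = 0.
S_surf′ = S_deep − (α/β)·ΔT = 18.92 − (2.3 × 10⁻⁴/7.3 × 10⁻⁴)·(-6.6) = 20.9995 psu.
Increase required: 20.9995 − 19.93 = 1.0695 psu.

1.07 psu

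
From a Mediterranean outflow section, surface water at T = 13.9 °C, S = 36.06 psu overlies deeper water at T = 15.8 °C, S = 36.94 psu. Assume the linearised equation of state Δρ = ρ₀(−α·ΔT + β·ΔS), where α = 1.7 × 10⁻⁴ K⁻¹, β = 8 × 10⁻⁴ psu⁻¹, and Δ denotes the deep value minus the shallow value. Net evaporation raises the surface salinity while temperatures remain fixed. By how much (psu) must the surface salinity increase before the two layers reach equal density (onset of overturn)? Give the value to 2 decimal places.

Neutral buoyancy requires −α(T_deep − T_surf) + β(S_deep − S_surf′) = 0.
S_surf′ = S_deep − (α/β)·ΔT = 36.94 − (1.7 × 10⁻⁴/8 × 10⁻⁴)·(+1.9) = 36.5362 psu.
Increase required: 36.5362 − 36.06 = 0.4762 psu.

0.48 psu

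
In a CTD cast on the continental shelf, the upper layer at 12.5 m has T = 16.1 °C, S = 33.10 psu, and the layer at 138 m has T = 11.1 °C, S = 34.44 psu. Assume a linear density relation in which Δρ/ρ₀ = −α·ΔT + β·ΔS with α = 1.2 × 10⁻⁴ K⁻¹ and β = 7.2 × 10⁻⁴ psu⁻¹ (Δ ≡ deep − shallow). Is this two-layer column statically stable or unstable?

stable

ΔT = 11.1 − 16.1 = -5.0 K and ΔS = 34.44 − 33.10 = +1.34 psu (deep − shallow).
−αΔT = 6.00 × 10⁻⁴; βΔS = 9.648 × 10⁻⁴; sum Δρ/ρ₀ = 1.5648 × 10⁻³.
Δρ/ρ₀ > 0, so Δρ > 0: deeper water is denser → statically stable.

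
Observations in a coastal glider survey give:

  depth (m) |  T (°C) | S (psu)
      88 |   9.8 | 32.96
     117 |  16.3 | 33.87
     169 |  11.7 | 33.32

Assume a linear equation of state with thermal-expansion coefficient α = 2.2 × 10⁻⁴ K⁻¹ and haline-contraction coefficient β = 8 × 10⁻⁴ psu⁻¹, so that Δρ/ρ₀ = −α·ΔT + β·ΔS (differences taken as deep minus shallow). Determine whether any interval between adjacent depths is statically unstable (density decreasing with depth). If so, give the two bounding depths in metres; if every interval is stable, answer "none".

Evaluate Δρ/ρ₀ = −αΔT + βΔS across each adjacent pair:
  88–117 m: −αΔT+βΔS = −(2.2 × 10⁻⁴)(+6.5)+(8 × 10⁻⁴)(+0.91) = -7.0 × 10⁻⁴ → UNSTABLE
  117–169 m: −αΔT+βΔS = −(2.2 × 10⁻⁴)(-4.6)+(8 × 10⁻⁴)(-0.55) = 5.7 × 10⁻⁴ → stable
The 88–117 m interval has Δρ < 0: lighter water underlies denser water.

88–117 m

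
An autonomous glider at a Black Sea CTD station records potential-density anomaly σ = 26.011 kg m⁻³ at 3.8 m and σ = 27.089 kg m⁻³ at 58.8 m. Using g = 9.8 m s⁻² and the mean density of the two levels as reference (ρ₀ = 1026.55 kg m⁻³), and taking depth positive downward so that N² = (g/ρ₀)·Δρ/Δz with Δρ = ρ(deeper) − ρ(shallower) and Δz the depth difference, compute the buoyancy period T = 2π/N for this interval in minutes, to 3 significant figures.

Δρ = 1027.089 − 1026.011 = 1.078 kg m⁻³ over Δz = 58.8 − 3.8 = 55 m.
N² = (9.8/1026.55) × (1.078/55) = 1.8711 × 10⁻⁴ s⁻².
N = √(1.8711 × 10⁻⁴) = 0.013679 rad s⁻¹, so T = 2π/N = 459.33 s = 7.6555 min ≈ 7.66 min.

7.66 min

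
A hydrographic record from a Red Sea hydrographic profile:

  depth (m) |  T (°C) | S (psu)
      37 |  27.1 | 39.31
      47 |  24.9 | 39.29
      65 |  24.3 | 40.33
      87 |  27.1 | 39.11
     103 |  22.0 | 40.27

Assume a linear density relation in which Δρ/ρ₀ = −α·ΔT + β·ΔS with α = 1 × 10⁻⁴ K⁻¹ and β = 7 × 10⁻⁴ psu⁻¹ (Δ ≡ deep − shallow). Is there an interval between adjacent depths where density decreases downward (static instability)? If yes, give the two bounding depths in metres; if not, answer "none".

65–87 m

Evaluate Δρ/ρ₀ = −αΔT + βΔS across each adjacent pair:
  37–47 m: −αΔT+βΔS = −(1 × 10⁻⁴)(-2.2)+(7 × 10⁻⁴)(-0.02) = 2.1 × 10⁻⁴ → stable
  47–65 m: −αΔT+βΔS = −(1 × 10⁻⁴)(-0.6)+(7 × 10⁻⁴)(+1.04) = 7.9 × 10⁻⁴ → stable
  65–87 m: −αΔT+βΔS = −(1 × 10⁻⁴)(+2.8)+(7 × 10⁻⁴)(-1.22) = -1.1 × 10⁻³ → UNSTABLE
  87–103 m: −αΔT+βΔS = −(1 × 10⁻⁴)(-5.1)+(7 × 10⁻⁴)(+1.16) = 1.3 × 10⁻³ → stable
The 65–87 m interval has Δρ < 0: lighter water underlies denser water.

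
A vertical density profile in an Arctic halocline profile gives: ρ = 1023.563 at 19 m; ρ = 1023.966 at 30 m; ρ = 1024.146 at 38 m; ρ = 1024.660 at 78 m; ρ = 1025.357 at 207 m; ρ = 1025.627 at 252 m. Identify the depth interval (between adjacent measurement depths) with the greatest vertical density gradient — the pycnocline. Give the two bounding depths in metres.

19–30 m

Compute the density gradient over each adjacent pair:
  19–30 m: Δρ/Δz = 0.403/11 = 0.037 kg m⁻⁴
  30–38 m: Δρ/Δz = 0.180/8 = 0.022 kg m⁻⁴
  38–78 m: Δρ/Δz = 0.514/40 = 0.013 kg m⁻⁴
  78–207 m: Δρ/Δz = 0.697/129 = 5.4 × 10⁻³ kg m⁻⁴
  207–252 m: Δρ/Δz = 0.270/45 = 6.0 × 10⁻³ kg m⁻⁴
The largest gradient is in the 19–30 m interval — the pycnocline.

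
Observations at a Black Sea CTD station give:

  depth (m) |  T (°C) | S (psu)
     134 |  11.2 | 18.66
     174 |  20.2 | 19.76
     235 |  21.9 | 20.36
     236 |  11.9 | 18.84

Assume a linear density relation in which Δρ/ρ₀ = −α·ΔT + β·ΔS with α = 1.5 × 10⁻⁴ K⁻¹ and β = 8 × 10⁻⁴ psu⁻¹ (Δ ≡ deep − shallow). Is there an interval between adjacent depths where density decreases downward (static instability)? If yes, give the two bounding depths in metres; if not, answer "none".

134–174 m

Evaluate Δρ/ρ₀ = −αΔT + βΔS across each adjacent pair:
  134–174 m: −αΔT+βΔS = −(1.5 × 10⁻⁴)(+9.0)+(8 × 10⁻⁴)(+1.10) = -4.7 × 10⁻⁴ → UNSTABLE
  174–235 m: −αΔT+βΔS = −(1.5 × 10⁻⁴)(+1.7)+(8 × 10⁻⁴)(+0.60) = 2.3 × 10⁻⁴ → stable
  235–236 m: −αΔT+βΔS = −(1.5 × 10⁻⁴)(-10.0)+(8 × 10⁻⁴)(-1.52) = 2.8 × 10⁻⁴ → stable
The 134–174 m interval has Δρ < 0: lighter water underlies denser water.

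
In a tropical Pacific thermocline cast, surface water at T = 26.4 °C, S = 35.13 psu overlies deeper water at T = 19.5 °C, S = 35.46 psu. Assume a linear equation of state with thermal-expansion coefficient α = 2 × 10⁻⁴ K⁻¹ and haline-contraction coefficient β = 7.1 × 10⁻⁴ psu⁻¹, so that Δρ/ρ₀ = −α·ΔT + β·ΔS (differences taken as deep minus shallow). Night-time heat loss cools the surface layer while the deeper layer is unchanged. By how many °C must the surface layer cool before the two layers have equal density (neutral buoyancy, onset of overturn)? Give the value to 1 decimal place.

8.1 °C

Neutral buoyancy requires Δρ = 0, i.e. −α(T_deep − T_surf′) + β(S_deep − S_surf) = 0.
T_surf′ = T_deep − (β/α)·ΔS = 19.5 − (7.1 × 10⁻⁴/2 × 10⁻⁴)·(+0.33) = 18.328 °C.
Cooling required: 26.4 − (18.328) = 8.072 °C.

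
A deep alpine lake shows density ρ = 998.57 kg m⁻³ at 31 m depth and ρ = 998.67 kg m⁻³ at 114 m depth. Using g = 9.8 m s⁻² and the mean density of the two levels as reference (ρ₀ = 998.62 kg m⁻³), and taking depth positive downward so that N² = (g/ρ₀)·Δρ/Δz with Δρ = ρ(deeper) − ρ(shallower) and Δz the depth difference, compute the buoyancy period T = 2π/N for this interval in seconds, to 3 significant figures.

1.83 × 10³ s

Δρ = 998.67 − 998.57 = 0.10 kg m⁻³ over Δz = 114 − 31 = 83 m.
N² = (9.8/998.62) × (0.10/83) = 1.1824 × 10⁻⁵ s⁻².
N = √(1.1824 × 10⁻⁵) = 3.4386 × 10⁻³ rad s⁻¹, so T = 2π/N = 1.8273 × 10³ s ≈ 1.83 × 10³ s.
A positive N² confirms static stability across the interval.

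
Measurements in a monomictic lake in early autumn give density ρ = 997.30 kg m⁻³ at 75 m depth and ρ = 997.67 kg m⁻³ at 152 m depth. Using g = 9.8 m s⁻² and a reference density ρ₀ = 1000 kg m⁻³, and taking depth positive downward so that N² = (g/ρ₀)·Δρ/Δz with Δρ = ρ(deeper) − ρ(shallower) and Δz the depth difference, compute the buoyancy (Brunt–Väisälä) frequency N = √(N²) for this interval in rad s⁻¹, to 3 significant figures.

Δρ = 997.67 − 997.30 = 0.37 kg m⁻³ over Δz = 152 − 75 = 77 m.
N² = (9.8/1000) × (0.37/77) = 4.7091 × 10⁻⁵ s⁻².
N = √(4.7091 × 10⁻⁵) = 6.8623 × 10⁻³ rad s⁻¹ ≈ 6.86 × 10⁻³ rad s⁻¹.

6.86 × 10⁻³ rad s⁻¹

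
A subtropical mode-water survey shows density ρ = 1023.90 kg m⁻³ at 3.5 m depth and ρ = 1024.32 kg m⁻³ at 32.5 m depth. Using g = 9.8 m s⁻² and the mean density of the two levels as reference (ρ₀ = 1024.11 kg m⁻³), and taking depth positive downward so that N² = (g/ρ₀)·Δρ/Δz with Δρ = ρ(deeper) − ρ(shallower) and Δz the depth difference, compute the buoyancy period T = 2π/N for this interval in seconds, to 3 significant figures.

534 s

Δρ = 1024.32 − 1023.90 = 0.42 kg m⁻³ over Δz = 32.5 − 3.5 = 29 m.
N² = (9.8/1024.11) × (0.42/29) = 1.3859 × 10⁻⁴ s⁻².
N = √(1.3859 × 10⁻⁴) = 0.011772 rad s⁻¹, so T = 2π/N = 533.74 s ≈ 534 s.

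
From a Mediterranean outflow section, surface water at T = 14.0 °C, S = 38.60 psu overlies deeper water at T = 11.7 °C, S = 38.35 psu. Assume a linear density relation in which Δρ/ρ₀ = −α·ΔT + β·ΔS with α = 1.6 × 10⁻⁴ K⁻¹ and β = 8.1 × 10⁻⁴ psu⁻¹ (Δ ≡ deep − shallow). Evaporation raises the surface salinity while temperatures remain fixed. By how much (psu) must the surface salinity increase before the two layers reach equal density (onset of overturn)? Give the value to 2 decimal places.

Neutral buoyancy requires −α(T_deep − T_surf) + β(S_deep − S_surf′) = 0.
S_surf′ = S_deep − (α/β)·ΔT = 38.35 − (1.6 × 10⁻⁴/8.1 × 10⁻⁴)·(-2.3) = 38.8043 psu.
Increase required: 38.8043 − 38.60 = 0.2043 psu.

0.20 psu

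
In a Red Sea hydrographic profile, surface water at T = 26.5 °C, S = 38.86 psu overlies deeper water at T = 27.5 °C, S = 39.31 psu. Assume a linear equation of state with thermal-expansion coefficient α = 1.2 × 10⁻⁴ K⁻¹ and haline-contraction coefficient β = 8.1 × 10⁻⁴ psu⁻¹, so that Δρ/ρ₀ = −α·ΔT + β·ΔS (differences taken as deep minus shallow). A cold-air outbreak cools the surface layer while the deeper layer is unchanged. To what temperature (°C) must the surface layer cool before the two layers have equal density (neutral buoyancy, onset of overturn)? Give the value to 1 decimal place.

24.5 °C

Neutral buoyancy requires Δρ = 0, i.e. −α(T_deep − T_surf′) + β(S_deep − S_surf) = 0.
T_surf′ = T_deep − (β/α)·ΔS = 27.5 − (8.1 × 10⁻⁴/1.2 × 10⁻⁴)·(+0.45) = 24.462 °C.
Cooling required: 26.5 − (24.462) = 2.038 °C.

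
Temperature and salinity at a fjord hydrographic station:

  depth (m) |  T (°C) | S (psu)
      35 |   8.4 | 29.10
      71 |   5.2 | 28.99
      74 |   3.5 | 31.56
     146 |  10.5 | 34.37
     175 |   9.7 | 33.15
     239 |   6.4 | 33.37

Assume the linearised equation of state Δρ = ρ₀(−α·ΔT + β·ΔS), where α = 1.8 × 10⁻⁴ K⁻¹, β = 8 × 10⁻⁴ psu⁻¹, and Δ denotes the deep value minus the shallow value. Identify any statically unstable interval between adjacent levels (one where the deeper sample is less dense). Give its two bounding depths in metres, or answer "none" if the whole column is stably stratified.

Evaluate Δρ/ρ₀ = −αΔT + βΔS across each adjacent pair:
  35–71 m: −αΔT+βΔS = −(1.8 × 10⁻⁴)(-3.2)+(8 × 10⁻⁴)(-0.11) = 4.9 × 10⁻⁴ → stable
  71–74 m: −αΔT+βΔS = −(1.8 × 10⁻⁴)(-1.7)+(8 × 10⁻⁴)(+2.57) = 2.4 × 10⁻³ → stable
  74–146 m: −αΔT+βΔS = −(1.8 × 10⁻⁴)(+7.0)+(8 × 10⁻⁴)(+2.81) = 9.9 × 10⁻⁴ → stable
  146–175 m: −αΔT+βΔS = −(1.8 × 10⁻⁴)(-0.8)+(8 × 10⁻⁴)(-1.22) = -8.3 × 10⁻⁴ → UNSTABLE
  175–239 m: −αΔT+βΔS = −(1.8 × 10⁻⁴)(-3.3)+(8 × 10⁻⁴)(+0.22) = 7.7 × 10⁻⁴ → stable
The 146–175 m interval has Δρ < 0: lighter water underlies denser water.

146–175 m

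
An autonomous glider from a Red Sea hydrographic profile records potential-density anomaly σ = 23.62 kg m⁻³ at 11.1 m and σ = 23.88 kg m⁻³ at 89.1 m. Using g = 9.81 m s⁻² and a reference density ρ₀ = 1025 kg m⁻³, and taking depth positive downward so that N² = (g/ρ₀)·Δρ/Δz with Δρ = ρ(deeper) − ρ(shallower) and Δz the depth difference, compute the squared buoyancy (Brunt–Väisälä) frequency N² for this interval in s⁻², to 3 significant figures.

3.19 × 10⁻⁵ s⁻²

Δρ = 1023.88 − 1023.62 = 0.26 kg m⁻³ over Δz = 89.1 − 11.1 = 78 m.
N² = (9.81/1025) × (0.26/78) = 3.1902 × 10⁻⁵ s⁻² ≈ 3.19 × 10⁻⁵ s⁻².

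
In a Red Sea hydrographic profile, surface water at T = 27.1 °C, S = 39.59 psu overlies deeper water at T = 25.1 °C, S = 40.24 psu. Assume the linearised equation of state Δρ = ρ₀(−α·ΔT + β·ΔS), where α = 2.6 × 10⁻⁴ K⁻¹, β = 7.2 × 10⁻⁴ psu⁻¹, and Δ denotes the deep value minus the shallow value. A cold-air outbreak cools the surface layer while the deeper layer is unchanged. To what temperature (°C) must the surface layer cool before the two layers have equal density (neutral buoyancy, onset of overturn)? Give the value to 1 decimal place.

23.3 °C

Neutral buoyancy requires Δρ = 0, i.e. −α(T_deep − T_surf′) + β(S_deep − S_surf) = 0.
T_surf′ = T_deep − (β/α)·ΔS = 25.1 − (7.2 × 10⁻⁴/2.6 × 10⁻⁴)·(+0.65) = 23.300 °C.
Cooling required: 27.1 − (23.300) = 3.800 °C.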